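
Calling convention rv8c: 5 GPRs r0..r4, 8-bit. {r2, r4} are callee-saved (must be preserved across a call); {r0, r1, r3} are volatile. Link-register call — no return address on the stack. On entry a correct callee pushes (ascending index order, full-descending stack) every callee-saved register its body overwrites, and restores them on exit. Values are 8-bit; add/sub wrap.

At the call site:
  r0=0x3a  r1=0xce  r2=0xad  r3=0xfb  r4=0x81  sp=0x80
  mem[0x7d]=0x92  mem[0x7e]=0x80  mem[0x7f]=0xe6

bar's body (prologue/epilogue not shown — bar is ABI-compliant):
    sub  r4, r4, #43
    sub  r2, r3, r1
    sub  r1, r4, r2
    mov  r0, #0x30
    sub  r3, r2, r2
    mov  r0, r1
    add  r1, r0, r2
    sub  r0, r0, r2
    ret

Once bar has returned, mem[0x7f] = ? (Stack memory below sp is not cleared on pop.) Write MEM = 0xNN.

MEM = 0xad

prologue: push r2 → mem[0x7f]=0xad, sp=0x7f
prologue: push r4 → mem[0x7e]=0x81, sp=0x7e
body[0] sub  r4, r4, #43 → r4=0x56
body[1] sub  r2, r3, r1 → r2=0x2d
body[2] sub  r1, r4, r2 → r1=0x29
body[3] mov  r0, #0x30 → r0=0x30
body[4] sub  r3, r2, r2 → r3=0x00
body[5] mov  r0, r1 → r0=0x29
body[6] add  r1, r0, r2 → r1=0x56
body[7] sub  r0, r0, r2 → r0=0xfc
epilogue: pop r4=0x81, sp=0x7f
epilogue: pop r2=0xad, sp=0x80
prologue pushed ['r2', 'r4'] at ['0x7f', '0x7e']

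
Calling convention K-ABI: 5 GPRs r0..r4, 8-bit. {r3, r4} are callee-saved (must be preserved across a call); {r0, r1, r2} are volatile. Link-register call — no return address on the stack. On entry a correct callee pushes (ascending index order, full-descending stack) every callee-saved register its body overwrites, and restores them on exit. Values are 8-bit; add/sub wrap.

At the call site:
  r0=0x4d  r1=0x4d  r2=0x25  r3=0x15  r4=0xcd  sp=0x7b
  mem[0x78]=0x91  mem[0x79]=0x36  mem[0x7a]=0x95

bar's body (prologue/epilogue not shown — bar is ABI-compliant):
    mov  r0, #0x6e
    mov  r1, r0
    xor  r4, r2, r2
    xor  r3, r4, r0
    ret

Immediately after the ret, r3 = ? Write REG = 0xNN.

REG = 0x15

prologue: push r3 -> mem[0x7a]=0x15, sp=0x7a
prologue: push r4 -> mem[0x79]=0xcd, sp=0x79
body[0] mov  r0, #0x6e -> r0=0x6e
body[1] mov  r1, r0 -> r1=0x6e
body[2] xor  r4, r2, r2 -> r4=0x00
body[3] xor  r3, r4, r0 -> r3=0x6e
epilogue: pop r4=0xcd, sp=0x7a
epilogue: pop r3=0x15, sp=0x7b
r3 is callee-saved -> restored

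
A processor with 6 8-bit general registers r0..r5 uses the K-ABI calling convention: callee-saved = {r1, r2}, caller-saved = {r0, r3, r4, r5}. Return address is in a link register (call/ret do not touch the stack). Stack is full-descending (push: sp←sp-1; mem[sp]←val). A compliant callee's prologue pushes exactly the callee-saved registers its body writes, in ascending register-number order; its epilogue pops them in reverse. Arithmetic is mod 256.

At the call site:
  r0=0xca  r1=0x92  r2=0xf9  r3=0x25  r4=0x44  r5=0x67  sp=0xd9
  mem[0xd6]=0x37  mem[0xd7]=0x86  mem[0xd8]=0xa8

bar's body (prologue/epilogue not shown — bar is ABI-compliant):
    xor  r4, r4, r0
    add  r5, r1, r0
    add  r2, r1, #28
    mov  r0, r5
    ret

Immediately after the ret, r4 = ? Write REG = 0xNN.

prologue: push r2 -> mem[0xd8]=0xf9, sp=0xd8
body[0] xor  r4, r4, r0 -> r4=0x8e
body[1] add  r5, r1, r0 -> r5=0x5c
body[2] add  r2, r1, #28 -> r2=0xae
body[3] mov  r0, r5 -> r0=0x5c
epilogue: pop r2=0xf9, sp=0xd9
r4 is caller-saved -> body value

REG = 0x8e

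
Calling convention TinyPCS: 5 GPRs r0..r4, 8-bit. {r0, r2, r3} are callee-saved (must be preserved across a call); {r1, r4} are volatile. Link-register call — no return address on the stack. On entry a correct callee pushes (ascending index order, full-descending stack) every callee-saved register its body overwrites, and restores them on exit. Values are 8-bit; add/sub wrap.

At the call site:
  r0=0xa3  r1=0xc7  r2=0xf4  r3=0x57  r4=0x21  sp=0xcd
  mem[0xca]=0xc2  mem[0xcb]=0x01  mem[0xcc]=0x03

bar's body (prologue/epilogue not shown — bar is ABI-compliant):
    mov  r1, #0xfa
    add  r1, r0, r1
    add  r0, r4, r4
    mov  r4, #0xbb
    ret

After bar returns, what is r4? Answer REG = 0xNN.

REG = 0xbb

prologue: push r0 → mem[0xcc]=0xa3, sp=0xcc
body[0] mov  r1, #0xfa → r1=0xfa
body[1] add  r1, r0, r1 → r1=0x9d
body[2] add  r0, r4, r4 → r0=0x42
body[3] mov  r4, #0xbb → r4=0xbb
epilogue: pop r0=0xa3, sp=0xcd
r4 is caller-saved → body value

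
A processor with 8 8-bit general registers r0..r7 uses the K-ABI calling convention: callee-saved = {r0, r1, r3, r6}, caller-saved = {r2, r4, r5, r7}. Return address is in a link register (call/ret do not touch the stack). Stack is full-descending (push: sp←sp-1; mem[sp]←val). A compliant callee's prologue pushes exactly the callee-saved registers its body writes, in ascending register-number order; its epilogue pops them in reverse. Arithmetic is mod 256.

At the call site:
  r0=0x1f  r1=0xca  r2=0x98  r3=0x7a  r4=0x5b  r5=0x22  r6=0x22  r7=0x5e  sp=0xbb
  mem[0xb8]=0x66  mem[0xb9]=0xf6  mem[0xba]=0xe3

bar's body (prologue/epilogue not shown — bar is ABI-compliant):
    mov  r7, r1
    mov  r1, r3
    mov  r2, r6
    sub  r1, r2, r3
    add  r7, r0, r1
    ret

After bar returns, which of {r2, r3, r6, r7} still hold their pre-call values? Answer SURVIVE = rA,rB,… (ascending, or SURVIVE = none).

prologue: push r1 → mem[0xba]=0xca, sp=0xba
body[0] mov  r7, r1 → r7=0xca
body[1] mov  r1, r3 → r1=0x7a
body[2] mov  r2, r6 → r2=0x22
body[3] sub  r1, r2, r3 → r1=0xa8
body[4] add  r7, r0, r1 → r7=0xc7
epilogue: pop r1=0xca, sp=0xbb
r2: caller-saved, written=True
r3: callee-saved, written=False
r6: callee-saved, written=False
r7: caller-saved, written=True

SURVIVE = r3,r6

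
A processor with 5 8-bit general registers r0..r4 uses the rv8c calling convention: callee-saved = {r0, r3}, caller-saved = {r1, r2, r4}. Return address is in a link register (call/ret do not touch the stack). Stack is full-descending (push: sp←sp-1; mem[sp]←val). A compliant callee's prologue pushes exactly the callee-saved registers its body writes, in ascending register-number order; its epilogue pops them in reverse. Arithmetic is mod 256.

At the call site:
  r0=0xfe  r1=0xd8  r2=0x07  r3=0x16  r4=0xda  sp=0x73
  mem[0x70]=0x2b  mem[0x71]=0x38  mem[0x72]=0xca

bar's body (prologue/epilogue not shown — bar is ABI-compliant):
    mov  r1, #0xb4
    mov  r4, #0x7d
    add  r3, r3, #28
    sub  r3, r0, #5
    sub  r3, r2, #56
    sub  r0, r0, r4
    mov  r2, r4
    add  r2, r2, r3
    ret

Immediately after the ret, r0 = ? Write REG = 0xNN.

prologue: push r0 → mem[0x72]=0xfe, sp=0x72
prologue: push r3 → mem[0x71]=0x16, sp=0x71
body[0] mov  r1, #0xb4 → r1=0xb4
body[1] mov  r4, #0x7d → r4=0x7d
body[2] add  r3, r3, #28 → r3=0x32
body[3] sub  r3, r0, #5 → r3=0xf9
body[4] sub  r3, r2, #56 → r3=0xcf
body[5] sub  r0, r0, r4 → r0=0x81
body[6] mov  r2, r4 → r2=0x7d
body[7] add  r2, r2, r3 → r2=0x4c
epilogue: pop r3=0x16, sp=0x72
epilogue: pop r0=0xfe, sp=0x73
r0 is callee-saved → restored

REG = 0xfe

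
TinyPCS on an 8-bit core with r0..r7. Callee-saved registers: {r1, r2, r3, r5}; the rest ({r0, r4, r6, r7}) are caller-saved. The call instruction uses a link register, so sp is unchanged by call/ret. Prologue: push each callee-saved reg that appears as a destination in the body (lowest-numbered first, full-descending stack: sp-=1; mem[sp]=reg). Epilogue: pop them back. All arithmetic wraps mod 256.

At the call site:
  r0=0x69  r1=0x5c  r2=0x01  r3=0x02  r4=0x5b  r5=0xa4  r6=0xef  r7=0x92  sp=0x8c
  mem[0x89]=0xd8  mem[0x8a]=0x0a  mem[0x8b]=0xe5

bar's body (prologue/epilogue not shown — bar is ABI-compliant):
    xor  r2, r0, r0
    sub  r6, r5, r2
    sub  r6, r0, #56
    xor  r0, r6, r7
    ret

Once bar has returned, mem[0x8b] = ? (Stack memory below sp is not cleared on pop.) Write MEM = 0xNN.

MEM = 0x01

prologue: push r2 -> mem[0x8b]=0x01, sp=0x8b
body[0] xor  r2, r0, r0 -> r2=0x00
body[1] sub  r6, r5, r2 -> r6=0xa4
body[2] sub  r6, r0, #56 -> r6=0x31
body[3] xor  r0, r6, r7 -> r0=0xa3
epilogue: pop r2=0x01, sp=0x8c
prologue pushed ['r2'] at ['0x8b']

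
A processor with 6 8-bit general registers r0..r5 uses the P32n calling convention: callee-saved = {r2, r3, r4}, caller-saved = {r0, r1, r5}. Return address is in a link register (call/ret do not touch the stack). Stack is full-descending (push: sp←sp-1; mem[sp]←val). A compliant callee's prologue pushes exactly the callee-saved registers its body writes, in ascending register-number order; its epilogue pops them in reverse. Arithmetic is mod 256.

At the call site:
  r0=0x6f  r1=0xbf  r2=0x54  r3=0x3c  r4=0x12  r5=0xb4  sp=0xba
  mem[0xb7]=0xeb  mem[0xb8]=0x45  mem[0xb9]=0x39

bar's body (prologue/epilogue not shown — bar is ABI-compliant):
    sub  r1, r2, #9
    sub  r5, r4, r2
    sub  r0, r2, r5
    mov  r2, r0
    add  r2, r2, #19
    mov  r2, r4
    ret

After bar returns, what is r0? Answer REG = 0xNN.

prologue: push r2 -> mem[0xb9]=0x54, sp=0xb9
body[0] sub  r1, r2, #9 -> r1=0x4b
body[1] sub  r5, r4, r2 -> r5=0xbe
body[2] sub  r0, r2, r5 -> r0=0x96
body[3] mov  r2, r0 -> r2=0x96
body[4] add  r2, r2, #19 -> r2=0xa9
body[5] mov  r2, r4 -> r2=0x12
epilogue: pop r2=0x54, sp=0xba
r0 is caller-saved -> body value

REG = 0x96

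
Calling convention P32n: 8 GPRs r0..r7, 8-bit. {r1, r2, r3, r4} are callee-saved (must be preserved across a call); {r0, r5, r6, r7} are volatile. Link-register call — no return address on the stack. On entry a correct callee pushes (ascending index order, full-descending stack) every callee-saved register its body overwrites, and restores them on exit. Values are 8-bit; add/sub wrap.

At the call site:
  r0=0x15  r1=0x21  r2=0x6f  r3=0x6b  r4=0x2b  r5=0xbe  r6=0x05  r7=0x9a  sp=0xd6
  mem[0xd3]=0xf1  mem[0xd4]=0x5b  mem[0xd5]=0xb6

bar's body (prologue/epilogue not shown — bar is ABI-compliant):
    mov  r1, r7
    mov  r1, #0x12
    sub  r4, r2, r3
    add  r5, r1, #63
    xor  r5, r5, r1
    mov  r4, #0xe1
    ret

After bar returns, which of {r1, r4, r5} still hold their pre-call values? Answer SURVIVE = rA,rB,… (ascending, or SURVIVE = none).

prologue: push r1 -> mem[0xd5]=0x21, sp=0xd5
prologue: push r4 -> mem[0xd4]=0x2b, sp=0xd4
body[0] mov  r1, r7 -> r1=0x9a
body[1] mov  r1, #0x12 -> r1=0x12
body[2] sub  r4, r2, r3 -> r4=0x04
body[3] add  r5, r1, #63 -> r5=0x51
body[4] xor  r5, r5, r1 -> r5=0x43
body[5] mov  r4, #0xe1 -> r4=0xe1
epilogue: pop r4=0x2b, sp=0xd5
epilogue: pop r1=0x21, sp=0xd6
r1: callee-saved, written=True
r4: callee-saved, written=True
r5: caller-saved, written=True

SURVIVE = r1,r4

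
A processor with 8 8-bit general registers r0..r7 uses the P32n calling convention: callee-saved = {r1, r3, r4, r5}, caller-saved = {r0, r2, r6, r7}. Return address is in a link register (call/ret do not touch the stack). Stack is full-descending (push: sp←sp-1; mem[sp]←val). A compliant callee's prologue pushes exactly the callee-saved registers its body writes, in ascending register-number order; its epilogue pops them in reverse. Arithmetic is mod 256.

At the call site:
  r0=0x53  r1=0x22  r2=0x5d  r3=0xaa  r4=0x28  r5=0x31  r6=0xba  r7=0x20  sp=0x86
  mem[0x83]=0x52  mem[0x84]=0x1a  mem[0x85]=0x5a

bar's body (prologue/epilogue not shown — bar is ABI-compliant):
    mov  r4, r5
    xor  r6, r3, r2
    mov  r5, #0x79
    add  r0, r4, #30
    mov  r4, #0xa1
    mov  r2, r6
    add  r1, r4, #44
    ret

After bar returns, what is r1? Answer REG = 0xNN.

REG = 0x22

prologue: push r1 → mem[0x85]=0x22, sp=0x85
prologue: push r4 → mem[0x84]=0x28, sp=0x84
prologue: push r5 → mem[0x83]=0x31, sp=0x83
body[0] mov  r4, r5 → r4=0x31
body[1] xor  r6, r3, r2 → r6=0xf7
body[2] mov  r5, #0x79 → r5=0x79
body[3] add  r0, r4, #30 → r0=0x4f
body[4] mov  r4, #0xa1 → r4=0xa1
body[5] mov  r2, r6 → r2=0xf7
body[6] add  r1, r4, #44 → r1=0xcd
epilogue: pop r5=0x31, sp=0x84
epilogue: pop r4=0x28, sp=0x85
epilogue: pop r1=0x22, sp=0x86
r1 is callee-saved → restored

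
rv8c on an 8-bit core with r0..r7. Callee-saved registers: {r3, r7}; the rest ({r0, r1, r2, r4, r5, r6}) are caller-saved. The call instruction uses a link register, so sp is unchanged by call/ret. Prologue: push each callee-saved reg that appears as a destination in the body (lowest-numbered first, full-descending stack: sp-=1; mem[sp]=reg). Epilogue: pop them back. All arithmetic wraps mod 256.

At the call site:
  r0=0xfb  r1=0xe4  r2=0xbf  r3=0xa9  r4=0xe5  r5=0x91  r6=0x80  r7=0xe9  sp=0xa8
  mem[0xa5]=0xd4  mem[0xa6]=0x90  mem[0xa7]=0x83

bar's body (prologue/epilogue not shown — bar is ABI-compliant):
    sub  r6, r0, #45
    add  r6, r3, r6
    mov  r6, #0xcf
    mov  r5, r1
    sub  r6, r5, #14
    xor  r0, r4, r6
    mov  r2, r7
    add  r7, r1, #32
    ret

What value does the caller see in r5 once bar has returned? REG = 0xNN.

prologue: push r7 → mem[0xa7]=0xe9, sp=0xa7
body[0] sub  r6, r0, #45 → r6=0xce
body[1] add  r6, r3, r6 → r6=0x77
body[2] mov  r6, #0xcf → r6=0xcf
body[3] mov  r5, r1 → r5=0xe4
body[4] sub  r6, r5, #14 → r6=0xd6
body[5] xor  r0, r4, r6 → r0=0x33
body[6] mov  r2, r7 → r2=0xe9
body[7] add  r7, r1, #32 → r7=0x04
epilogue: pop r7=0xe9, sp=0xa8
r5 is caller-saved → body value

REG = 0xe4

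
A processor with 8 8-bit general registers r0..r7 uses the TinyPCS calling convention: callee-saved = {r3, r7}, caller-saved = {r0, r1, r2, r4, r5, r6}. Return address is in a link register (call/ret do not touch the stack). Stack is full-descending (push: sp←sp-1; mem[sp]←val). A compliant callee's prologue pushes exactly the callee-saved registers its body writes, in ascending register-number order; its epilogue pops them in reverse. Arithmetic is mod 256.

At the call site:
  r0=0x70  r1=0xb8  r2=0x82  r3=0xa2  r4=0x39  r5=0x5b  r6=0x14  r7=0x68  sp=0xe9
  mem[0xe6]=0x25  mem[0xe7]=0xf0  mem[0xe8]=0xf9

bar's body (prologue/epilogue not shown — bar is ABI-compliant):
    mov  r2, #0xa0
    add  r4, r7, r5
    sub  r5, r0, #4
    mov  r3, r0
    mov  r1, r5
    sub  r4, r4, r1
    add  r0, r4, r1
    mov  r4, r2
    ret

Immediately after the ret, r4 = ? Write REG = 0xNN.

REG = 0xa0

prologue: push r3 -> mem[0xe8]=0xa2, sp=0xe8
body[0] mov  r2, #0xa0 -> r2=0xa0
body[1] add  r4, r7, r5 -> r4=0xc3
body[2] sub  r5, r0, #4 -> r5=0x6c
body[3] mov  r3, r0 -> r3=0x70
body[4] mov  r1, r5 -> r1=0x6c
body[5] sub  r4, r4, r1 -> r4=0x57
body[6] add  r0, r4, r1 -> r0=0xc3
body[7] mov  r4, r2 -> r4=0xa0
epilogue: pop r3=0xa2, sp=0xe9
r4 is caller-saved -> body value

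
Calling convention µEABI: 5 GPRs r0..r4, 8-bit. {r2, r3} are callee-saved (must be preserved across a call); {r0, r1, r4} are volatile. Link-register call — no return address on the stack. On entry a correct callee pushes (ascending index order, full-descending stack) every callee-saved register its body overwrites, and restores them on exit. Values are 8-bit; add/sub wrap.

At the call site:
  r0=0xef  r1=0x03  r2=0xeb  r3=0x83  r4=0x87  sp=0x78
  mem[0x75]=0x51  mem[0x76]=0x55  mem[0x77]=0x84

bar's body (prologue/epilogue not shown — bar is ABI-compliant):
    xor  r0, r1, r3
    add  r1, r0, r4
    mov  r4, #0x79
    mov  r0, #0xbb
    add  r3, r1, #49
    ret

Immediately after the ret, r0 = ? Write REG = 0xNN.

REG = 0xbb

prologue: push r3 -> mem[0x77]=0x83, sp=0x77
body[0] xor  r0, r1, r3 -> r0=0x80
body[1] add  r1, r0, r4 -> r1=0x07
body[2] mov  r4, #0x79 -> r4=0x79
body[3] mov  r0, #0xbb -> r0=0xbb
body[4] add  r3, r1, #49 -> r3=0x38
epilogue: pop r3=0x83, sp=0x78
r0 is caller-saved -> body value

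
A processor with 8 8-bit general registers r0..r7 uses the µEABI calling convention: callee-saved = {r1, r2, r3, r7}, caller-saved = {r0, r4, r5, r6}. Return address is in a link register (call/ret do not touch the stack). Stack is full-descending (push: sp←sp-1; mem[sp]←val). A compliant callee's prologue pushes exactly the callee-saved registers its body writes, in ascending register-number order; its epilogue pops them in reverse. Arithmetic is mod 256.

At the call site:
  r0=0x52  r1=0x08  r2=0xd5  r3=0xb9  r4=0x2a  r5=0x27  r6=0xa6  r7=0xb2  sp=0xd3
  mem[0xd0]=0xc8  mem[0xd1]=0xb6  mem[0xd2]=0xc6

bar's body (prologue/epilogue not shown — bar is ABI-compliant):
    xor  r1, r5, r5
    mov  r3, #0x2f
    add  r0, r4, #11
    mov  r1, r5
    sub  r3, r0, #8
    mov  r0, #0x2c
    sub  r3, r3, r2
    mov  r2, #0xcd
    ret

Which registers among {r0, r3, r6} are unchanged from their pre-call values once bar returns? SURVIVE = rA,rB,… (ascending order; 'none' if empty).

SURVIVE = r3,r6

prologue: push r1 → mem[0xd2]=0x08, sp=0xd2
prologue: push r2 → mem[0xd1]=0xd5, sp=0xd1
prologue: push r3 → mem[0xd0]=0xb9, sp=0xd0
body[0] xor  r1, r5, r5 → r1=0x00
body[1] mov  r3, #0x2f → r3=0x2f
body[2] add  r0, r4, #11 → r0=0x35
body[3] mov  r1, r5 → r1=0x27
body[4] sub  r3, r0, #8 → r3=0x2d
body[5] mov  r0, #0x2c → r0=0x2c
body[6] sub  r3, r3, r2 → r3=0x58
body[7] mov  r2, #0xcd → r2=0xcd
epilogue: pop r3=0xb9, sp=0xd1
epilogue: pop r2=0xd5, sp=0xd2
epilogue: pop r1=0x08, sp=0xd3
r0: caller-saved, written=True
r3: callee-saved, written=True
r6: caller-saved, written=False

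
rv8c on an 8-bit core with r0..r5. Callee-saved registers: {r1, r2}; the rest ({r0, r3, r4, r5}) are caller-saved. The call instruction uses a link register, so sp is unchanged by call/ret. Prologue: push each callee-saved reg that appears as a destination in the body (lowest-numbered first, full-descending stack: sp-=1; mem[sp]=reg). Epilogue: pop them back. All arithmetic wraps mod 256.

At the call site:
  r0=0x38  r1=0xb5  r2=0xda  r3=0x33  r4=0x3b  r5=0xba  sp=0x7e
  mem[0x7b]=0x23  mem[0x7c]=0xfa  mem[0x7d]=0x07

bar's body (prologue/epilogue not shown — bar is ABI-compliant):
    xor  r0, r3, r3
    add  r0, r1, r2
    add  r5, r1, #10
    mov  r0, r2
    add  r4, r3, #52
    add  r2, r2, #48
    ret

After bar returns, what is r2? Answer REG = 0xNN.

prologue: push r2 -> mem[0x7d]=0xda, sp=0x7d
body[0] xor  r0, r3, r3 -> r0=0x00
body[1] add  r0, r1, r2 -> r0=0x8f
body[2] add  r5, r1, #10 -> r5=0xbf
body[3] mov  r0, r2 -> r0=0xda
body[4] add  r4, r3, #52 -> r4=0x67
body[5] add  r2, r2, #48 -> r2=0x0a
epilogue: pop r2=0xda, sp=0x7e
r2 is callee-saved -> restored

REG = 0xda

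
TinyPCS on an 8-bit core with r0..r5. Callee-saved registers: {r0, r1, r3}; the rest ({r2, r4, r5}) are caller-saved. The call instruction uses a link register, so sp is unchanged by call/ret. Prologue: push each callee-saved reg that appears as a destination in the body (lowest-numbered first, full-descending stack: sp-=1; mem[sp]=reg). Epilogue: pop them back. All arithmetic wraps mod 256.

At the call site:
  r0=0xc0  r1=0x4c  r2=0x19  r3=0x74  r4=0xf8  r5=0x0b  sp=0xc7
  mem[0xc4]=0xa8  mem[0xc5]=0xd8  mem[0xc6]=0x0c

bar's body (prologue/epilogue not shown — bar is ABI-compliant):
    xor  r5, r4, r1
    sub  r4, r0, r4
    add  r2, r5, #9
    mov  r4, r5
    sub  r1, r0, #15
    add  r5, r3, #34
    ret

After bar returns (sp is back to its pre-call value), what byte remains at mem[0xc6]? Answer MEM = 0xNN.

MEM = 0x4c

prologue: push r1 → mem[0xc6]=0x4c, sp=0xc6
body[0] xor  r5, r4, r1 → r5=0xb4
body[1] sub  r4, r0, r4 → r4=0xc8
body[2] add  r2, r5, #9 → r2=0xbd
body[3] mov  r4, r5 → r4=0xb4
body[4] sub  r1, r0, #15 → r1=0xb1
body[5] add  r5, r3, #34 → r5=0x96
epilogue: pop r1=0x4c, sp=0xc7
prologue pushed ['r1'] at ['0xc6']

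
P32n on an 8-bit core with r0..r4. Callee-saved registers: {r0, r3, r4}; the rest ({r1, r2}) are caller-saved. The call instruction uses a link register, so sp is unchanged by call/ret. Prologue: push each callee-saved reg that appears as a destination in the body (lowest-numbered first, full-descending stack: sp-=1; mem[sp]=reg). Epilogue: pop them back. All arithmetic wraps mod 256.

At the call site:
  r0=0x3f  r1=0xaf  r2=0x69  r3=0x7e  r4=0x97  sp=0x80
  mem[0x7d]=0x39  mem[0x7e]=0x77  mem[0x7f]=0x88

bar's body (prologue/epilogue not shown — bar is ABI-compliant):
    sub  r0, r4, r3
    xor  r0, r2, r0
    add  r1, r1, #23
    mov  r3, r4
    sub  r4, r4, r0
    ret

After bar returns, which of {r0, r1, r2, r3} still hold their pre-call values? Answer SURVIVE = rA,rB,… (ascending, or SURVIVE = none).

prologue: push r0 → mem[0x7f]=0x3f, sp=0x7f
prologue: push r3 → mem[0x7e]=0x7e, sp=0x7e
prologue: push r4 → mem[0x7d]=0x97, sp=0x7d
body[0] sub  r0, r4, r3 → r0=0x19
body[1] xor  r0, r2, r0 → r0=0x70
body[2] add  r1, r1, #23 → r1=0xc6
body[3] mov  r3, r4 → r3=0x97
body[4] sub  r4, r4, r0 → r4=0x27
epilogue: pop r4=0x97, sp=0x7e
epilogue: pop r3=0x7e, sp=0x7f
epilogue: pop r0=0x3f, sp=0x80
r0: callee-saved, written=True
r1: caller-saved, written=True
r2: caller-saved, written=False
r3: callee-saved, written=True

SURVIVE = r0,r2,r3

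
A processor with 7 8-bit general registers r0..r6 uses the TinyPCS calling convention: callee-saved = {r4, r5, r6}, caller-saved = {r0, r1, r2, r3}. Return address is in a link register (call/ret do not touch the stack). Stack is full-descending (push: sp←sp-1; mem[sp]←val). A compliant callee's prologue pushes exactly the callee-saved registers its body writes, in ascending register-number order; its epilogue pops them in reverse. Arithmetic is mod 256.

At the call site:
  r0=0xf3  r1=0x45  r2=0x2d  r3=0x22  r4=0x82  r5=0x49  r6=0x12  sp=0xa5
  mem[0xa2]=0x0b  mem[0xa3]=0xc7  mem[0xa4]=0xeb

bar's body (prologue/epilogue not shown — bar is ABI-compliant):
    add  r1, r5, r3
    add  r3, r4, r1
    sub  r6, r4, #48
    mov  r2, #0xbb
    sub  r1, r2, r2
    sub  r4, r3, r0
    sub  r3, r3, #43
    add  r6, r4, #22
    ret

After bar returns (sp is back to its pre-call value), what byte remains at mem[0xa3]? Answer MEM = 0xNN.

MEM = 0x12

prologue: push r4 → mem[0xa4]=0x82, sp=0xa4
prologue: push r6 → mem[0xa3]=0x12, sp=0xa3
body[0] add  r1, r5, r3 → r1=0x6b
body[1] add  r3, r4, r1 → r3=0xed
body[2] sub  r6, r4, #48 → r6=0x52
body[3] mov  r2, #0xbb → r2=0xbb
body[4] sub  r1, r2, r2 → r1=0x00
body[5] sub  r4, r3, r0 → r4=0xfa
body[6] sub  r3, r3, #43 → r3=0xc2
body[7] add  r6, r4, #22 → r6=0x10
epilogue: pop r6=0x12, sp=0xa4
epilogue: pop r4=0x82, sp=0xa5
prologue pushed ['r4', 'r6'] at ['0xa4', '0xa3']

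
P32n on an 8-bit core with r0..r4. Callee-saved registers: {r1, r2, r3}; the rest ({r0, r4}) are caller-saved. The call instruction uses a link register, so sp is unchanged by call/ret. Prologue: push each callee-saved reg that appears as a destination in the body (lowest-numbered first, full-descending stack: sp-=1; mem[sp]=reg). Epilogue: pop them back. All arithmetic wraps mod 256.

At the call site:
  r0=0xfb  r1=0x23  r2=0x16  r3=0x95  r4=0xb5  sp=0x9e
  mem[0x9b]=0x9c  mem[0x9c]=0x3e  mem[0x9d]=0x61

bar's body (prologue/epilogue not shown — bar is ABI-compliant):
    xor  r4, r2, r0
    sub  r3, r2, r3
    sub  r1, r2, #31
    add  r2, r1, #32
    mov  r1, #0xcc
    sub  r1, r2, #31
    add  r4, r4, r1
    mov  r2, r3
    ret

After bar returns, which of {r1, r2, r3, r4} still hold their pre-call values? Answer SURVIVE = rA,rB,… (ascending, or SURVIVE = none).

SURVIVE = r1,r2,r3

prologue: push r1 → mem[0x9d]=0x23, sp=0x9d
prologue: push r2 → mem[0x9c]=0x16, sp=0x9c
prologue: push r3 → mem[0x9b]=0x95, sp=0x9b
body[0] xor  r4, r2, r0 → r4=0xed
body[1] sub  r3, r2, r3 → r3=0x81
body[2] sub  r1, r2, #31 → r1=0xf7
body[3] add  r2, r1, #32 → r2=0x17
body[4] mov  r1, #0xcc → r1=0xcc
body[5] sub  r1, r2, #31 → r1=0xf8
body[6] add  r4, r4, r1 → r4=0xe5
body[7] mov  r2, r3 → r2=0x81
epilogue: pop r3=0x95, sp=0x9c
epilogue: pop r2=0x16, sp=0x9d
epilogue: pop r1=0x23, sp=0x9e
r1: callee-saved, written=True
r2: callee-saved, written=True
r3: callee-saved, written=True
r4: caller-saved, written=True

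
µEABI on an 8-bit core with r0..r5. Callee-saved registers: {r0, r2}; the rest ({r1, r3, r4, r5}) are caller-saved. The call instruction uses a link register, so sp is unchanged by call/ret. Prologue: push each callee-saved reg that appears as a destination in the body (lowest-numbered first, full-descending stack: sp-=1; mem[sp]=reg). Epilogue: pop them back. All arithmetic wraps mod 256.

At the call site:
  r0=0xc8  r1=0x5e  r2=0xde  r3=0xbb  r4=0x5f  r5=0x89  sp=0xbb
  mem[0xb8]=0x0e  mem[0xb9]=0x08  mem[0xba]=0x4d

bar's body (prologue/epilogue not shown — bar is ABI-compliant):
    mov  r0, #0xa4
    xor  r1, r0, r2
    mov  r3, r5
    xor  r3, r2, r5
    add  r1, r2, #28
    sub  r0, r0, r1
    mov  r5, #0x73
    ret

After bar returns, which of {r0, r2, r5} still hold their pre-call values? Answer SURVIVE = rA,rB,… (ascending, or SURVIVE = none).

prologue: push r0 → mem[0xba]=0xc8, sp=0xba
body[0] mov  r0, #0xa4 → r0=0xa4
body[1] xor  r1, r0, r2 → r1=0x7a
body[2] mov  r3, r5 → r3=0x89
body[3] xor  r3, r2, r5 → r3=0x57
body[4] add  r1, r2, #28 → r1=0xfa
body[5] sub  r0, r0, r1 → r0=0xaa
body[6] mov  r5, #0x73 → r5=0x73
epilogue: pop r0=0xc8, sp=0xbb
r0: callee-saved, written=True
r2: callee-saved, written=False
r5: caller-saved, written=True

SURVIVE = r0,r2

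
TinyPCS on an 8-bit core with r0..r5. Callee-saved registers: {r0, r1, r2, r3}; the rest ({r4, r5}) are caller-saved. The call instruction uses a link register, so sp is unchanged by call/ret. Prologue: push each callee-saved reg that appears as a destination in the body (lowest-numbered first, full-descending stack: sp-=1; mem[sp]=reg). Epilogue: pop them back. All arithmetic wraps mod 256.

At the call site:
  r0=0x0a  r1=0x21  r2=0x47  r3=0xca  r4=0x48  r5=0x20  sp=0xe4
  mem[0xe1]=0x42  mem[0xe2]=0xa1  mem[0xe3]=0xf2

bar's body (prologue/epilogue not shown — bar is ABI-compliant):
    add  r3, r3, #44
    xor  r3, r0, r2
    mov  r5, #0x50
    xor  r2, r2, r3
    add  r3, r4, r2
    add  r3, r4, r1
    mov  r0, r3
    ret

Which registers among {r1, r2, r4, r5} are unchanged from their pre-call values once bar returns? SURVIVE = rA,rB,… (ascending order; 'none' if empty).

prologue: push r0 → mem[0xe3]=0x0a, sp=0xe3
prologue: push r2 → mem[0xe2]=0x47, sp=0xe2
prologue: push r3 → mem[0xe1]=0xca, sp=0xe1
body[0] add  r3, r3, #44 → r3=0xf6
body[1] xor  r3, r0, r2 → r3=0x4d
body[2] mov  r5, #0x50 → r5=0x50
body[3] xor  r2, r2, r3 → r2=0x0a
body[4] add  r3, r4, r2 → r3=0x52
body[5] add  r3, r4, r1 → r3=0x69
body[6] mov  r0, r3 → r0=0x69
epilogue: pop r3=0xca, sp=0xe2
epilogue: pop r2=0x47, sp=0xe3
epilogue: pop r0=0x0a, sp=0xe4
r1: callee-saved, written=False
r2: callee-saved, written=True
r4: caller-saved, written=False
r5: caller-saved, written=True

SURVIVE = r1,r2,r4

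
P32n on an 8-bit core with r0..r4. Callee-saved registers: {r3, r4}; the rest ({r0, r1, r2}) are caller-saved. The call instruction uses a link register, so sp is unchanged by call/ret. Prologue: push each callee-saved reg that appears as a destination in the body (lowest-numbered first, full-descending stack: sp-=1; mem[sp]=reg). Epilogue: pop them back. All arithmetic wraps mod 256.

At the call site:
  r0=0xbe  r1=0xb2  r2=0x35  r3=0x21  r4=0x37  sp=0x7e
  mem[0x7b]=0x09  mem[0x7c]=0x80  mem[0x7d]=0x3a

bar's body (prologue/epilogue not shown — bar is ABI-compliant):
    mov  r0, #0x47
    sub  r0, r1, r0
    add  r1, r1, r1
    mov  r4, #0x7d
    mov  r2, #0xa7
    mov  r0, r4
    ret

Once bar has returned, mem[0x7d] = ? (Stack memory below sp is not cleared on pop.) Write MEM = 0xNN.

prologue: push r4 → mem[0x7d]=0x37, sp=0x7d
body[0] mov  r0, #0x47 → r0=0x47
body[1] sub  r0, r1, r0 → r0=0x6b
body[2] add  r1, r1, r1 → r1=0x64
body[3] mov  r4, #0x7d → r4=0x7d
body[4] mov  r2, #0xa7 → r2=0xa7
body[5] mov  r0, r4 → r0=0x7d
epilogue: pop r4=0x37, sp=0x7e
prologue pushed ['r4'] at ['0x7d']

MEM = 0x37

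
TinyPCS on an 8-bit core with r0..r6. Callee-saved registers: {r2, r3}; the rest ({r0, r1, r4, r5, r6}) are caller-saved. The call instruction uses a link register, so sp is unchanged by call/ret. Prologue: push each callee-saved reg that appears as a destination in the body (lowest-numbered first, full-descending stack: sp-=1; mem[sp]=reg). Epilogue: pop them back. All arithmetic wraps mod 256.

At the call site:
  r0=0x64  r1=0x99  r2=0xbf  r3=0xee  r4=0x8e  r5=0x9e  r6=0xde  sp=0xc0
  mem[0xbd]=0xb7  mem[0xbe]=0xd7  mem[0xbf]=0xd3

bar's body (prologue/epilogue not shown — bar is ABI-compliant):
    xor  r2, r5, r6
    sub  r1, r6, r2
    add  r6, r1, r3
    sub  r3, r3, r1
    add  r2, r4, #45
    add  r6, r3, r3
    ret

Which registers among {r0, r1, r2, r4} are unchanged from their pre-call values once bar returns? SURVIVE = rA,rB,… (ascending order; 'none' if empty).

SURVIVE = r0,r2,r4

prologue: push r2 → mem[0xbf]=0xbf, sp=0xbf
prologue: push r3 → mem[0xbe]=0xee, sp=0xbe
body[0] xor  r2, r5, r6 → r2=0x40
body[1] sub  r1, r6, r2 → r1=0x9e
body[2] add  r6, r1, r3 → r6=0x8c
body[3] sub  r3, r3, r1 → r3=0x50
body[4] add  r2, r4, #45 → r2=0xbb
body[5] add  r6, r3, r3 → r6=0xa0
epilogue: pop r3=0xee, sp=0xbf
epilogue: pop r2=0xbf, sp=0xc0
r0: caller-saved, written=False
r1: caller-saved, written=True
r2: callee-saved, written=True
r4: caller-saved, written=False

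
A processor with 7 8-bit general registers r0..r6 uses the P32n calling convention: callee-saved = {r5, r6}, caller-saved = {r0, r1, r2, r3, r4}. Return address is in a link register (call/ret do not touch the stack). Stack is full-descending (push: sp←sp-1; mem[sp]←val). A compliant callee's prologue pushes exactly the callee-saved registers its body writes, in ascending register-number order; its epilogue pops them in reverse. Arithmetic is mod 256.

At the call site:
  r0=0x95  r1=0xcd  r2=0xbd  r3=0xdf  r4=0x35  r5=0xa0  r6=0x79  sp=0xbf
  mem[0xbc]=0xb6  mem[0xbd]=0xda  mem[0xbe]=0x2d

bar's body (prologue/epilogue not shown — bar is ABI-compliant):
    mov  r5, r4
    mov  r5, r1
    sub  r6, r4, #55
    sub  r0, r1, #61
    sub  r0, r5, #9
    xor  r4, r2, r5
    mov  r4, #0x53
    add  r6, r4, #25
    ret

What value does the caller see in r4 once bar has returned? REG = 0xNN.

REG = 0x53

prologue: push r5 → mem[0xbe]=0xa0, sp=0xbe
prologue: push r6 → mem[0xbd]=0x79, sp=0xbd
body[0] mov  r5, r4 → r5=0x35
body[1] mov  r5, r1 → r5=0xcd
body[2] sub  r6, r4, #55 → r6=0xfe
body[3] sub  r0, r1, #61 → r0=0x90
body[4] sub  r0, r5, #9 → r0=0xc4
body[5] xor  r4, r2, r5 → r4=0x70
body[6] mov  r4, #0x53 → r4=0x53
body[7] add  r6, r4, #25 → r6=0x6c
epilogue: pop r6=0x79, sp=0xbe
epilogue: pop r5=0xa0, sp=0xbf
r4 is caller-saved → body value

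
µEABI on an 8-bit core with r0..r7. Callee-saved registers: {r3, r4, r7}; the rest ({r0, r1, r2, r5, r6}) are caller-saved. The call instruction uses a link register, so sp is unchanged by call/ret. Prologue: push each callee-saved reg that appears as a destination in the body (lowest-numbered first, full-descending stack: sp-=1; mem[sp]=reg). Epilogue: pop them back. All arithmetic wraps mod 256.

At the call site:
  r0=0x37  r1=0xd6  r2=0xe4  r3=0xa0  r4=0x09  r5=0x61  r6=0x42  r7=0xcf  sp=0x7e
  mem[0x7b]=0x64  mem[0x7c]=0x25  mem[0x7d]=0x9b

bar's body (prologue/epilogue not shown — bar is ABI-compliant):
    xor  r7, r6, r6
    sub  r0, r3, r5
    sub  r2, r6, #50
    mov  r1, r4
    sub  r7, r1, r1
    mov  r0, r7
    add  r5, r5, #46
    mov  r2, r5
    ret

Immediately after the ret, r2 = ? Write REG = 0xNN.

prologue: push r7 -> mem[0x7d]=0xcf, sp=0x7d
body[0] xor  r7, r6, r6 -> r7=0x00
body[1] sub  r0, r3, r5 -> r0=0x3f
body[2] sub  r2, r6, #50 -> r2=0x10
body[3] mov  r1, r4 -> r1=0x09
body[4] sub  r7, r1, r1 -> r7=0x00
body[5] mov  r0, r7 -> r0=0x00
body[6] add  r5, r5, #46 -> r5=0x8f
body[7] mov  r2, r5 -> r2=0x8f
epilogue: pop r7=0xcf, sp=0x7e
r2 is caller-saved -> body value

REG = 0x8f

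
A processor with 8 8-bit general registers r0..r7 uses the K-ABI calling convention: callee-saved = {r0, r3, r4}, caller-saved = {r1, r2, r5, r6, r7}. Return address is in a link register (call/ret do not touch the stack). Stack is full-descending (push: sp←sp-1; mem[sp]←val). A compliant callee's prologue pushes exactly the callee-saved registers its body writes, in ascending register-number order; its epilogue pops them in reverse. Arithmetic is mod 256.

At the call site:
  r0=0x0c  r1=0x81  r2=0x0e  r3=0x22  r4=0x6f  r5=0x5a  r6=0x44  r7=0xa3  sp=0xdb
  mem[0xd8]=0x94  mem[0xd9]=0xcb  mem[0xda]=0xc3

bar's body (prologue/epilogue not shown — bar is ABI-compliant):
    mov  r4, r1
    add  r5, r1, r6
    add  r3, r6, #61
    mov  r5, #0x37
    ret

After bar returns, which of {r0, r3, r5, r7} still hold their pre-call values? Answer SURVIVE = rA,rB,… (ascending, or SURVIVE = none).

SURVIVE = r0,r3,r7

prologue: push r3 -> mem[0xda]=0x22, sp=0xda
prologue: push r4 -> mem[0xd9]=0x6f, sp=0xd9
body[0] mov  r4, r1 -> r4=0x81
body[1] add  r5, r1, r6 -> r5=0xc5
body[2] add  r3, r6, #61 -> r3=0x81
body[3] mov  r5, #0x37 -> r5=0x37
epilogue: pop r4=0x6f, sp=0xda
epilogue: pop r3=0x22, sp=0xdb
r0: callee-saved, written=False
r3: callee-saved, written=True
r5: caller-saved, written=True
r7: caller-saved, written=False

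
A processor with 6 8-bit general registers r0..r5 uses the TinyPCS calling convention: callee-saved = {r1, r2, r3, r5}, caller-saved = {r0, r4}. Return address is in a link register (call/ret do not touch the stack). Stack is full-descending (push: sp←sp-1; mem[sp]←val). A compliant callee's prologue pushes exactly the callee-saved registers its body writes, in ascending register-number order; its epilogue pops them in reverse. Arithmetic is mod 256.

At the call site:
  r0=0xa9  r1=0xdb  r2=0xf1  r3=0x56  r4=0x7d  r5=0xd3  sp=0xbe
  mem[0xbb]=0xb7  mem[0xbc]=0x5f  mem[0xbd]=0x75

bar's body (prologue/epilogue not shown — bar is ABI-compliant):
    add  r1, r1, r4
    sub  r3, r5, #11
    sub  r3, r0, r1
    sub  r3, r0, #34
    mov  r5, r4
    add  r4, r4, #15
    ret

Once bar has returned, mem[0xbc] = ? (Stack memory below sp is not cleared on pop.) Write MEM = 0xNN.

prologue: push r1 -> mem[0xbd]=0xdb, sp=0xbd
prologue: push r3 -> mem[0xbc]=0x56, sp=0xbc
prologue: push r5 -> mem[0xbb]=0xd3, sp=0xbb
body[0] add  r1, r1, r4 -> r1=0x58
body[1] sub  r3, r5, #11 -> r3=0xc8
body[2] sub  r3, r0, r1 -> r3=0x51
body[3] sub  r3, r0, #34 -> r3=0x87
body[4] mov  r5, r4 -> r5=0x7d
body[5] add  r4, r4, #15 -> r4=0x8c
epilogue: pop r5=0xd3, sp=0xbc
epilogue: pop r3=0x56, sp=0xbd
epilogue: pop r1=0xdb, sp=0xbe
prologue pushed ['r1', 'r3', 'r5'] at ['0xbd', '0xbc', '0xbb']

MEM = 0x56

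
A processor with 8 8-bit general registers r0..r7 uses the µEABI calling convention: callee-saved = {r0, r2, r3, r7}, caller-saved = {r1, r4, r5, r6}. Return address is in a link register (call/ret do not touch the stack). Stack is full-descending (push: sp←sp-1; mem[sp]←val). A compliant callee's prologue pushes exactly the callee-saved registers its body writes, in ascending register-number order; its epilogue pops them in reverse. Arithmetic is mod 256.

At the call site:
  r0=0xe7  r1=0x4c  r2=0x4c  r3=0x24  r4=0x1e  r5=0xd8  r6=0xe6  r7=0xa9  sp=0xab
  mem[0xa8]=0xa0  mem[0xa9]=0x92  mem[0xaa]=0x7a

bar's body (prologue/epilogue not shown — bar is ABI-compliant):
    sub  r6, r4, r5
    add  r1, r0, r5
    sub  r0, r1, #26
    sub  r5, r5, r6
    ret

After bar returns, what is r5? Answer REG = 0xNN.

REG = 0x92

prologue: push r0 → mem[0xaa]=0xe7, sp=0xaa
body[0] sub  r6, r4, r5 → r6=0x46
body[1] add  r1, r0, r5 → r1=0xbf
body[2] sub  r0, r1, #26 → r0=0xa5
body[3] sub  r5, r5, r6 → r5=0x92
epilogue: pop r0=0xe7, sp=0xab
r5 is caller-saved → body value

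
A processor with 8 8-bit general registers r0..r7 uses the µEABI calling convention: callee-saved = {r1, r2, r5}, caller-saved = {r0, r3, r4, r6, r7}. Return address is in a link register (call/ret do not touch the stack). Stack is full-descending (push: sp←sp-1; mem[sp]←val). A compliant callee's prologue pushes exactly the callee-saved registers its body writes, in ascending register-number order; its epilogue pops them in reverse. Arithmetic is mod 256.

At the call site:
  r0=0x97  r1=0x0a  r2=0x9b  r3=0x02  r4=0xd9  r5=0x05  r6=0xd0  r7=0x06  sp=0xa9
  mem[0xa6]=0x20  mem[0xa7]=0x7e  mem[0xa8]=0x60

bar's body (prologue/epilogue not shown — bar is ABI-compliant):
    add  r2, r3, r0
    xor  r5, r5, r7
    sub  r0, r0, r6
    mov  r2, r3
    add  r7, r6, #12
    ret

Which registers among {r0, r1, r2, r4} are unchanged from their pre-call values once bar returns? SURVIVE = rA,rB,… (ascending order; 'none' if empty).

SURVIVE = r1,r2,r4

prologue: push r2 → mem[0xa8]=0x9b, sp=0xa8
prologue: push r5 → mem[0xa7]=0x05, sp=0xa7
body[0] add  r2, r3, r0 → r2=0x99
body[1] xor  r5, r5, r7 → r5=0x03
body[2] sub  r0, r0, r6 → r0=0xc7
body[3] mov  r2, r3 → r2=0x02
body[4] add  r7, r6, #12 → r7=0xdc
epilogue: pop r5=0x05, sp=0xa8
epilogue: pop r2=0x9b, sp=0xa9
r0: caller-saved, written=True
r1: callee-saved, written=False
r2: callee-saved, written=True
r4: caller-saved, written=False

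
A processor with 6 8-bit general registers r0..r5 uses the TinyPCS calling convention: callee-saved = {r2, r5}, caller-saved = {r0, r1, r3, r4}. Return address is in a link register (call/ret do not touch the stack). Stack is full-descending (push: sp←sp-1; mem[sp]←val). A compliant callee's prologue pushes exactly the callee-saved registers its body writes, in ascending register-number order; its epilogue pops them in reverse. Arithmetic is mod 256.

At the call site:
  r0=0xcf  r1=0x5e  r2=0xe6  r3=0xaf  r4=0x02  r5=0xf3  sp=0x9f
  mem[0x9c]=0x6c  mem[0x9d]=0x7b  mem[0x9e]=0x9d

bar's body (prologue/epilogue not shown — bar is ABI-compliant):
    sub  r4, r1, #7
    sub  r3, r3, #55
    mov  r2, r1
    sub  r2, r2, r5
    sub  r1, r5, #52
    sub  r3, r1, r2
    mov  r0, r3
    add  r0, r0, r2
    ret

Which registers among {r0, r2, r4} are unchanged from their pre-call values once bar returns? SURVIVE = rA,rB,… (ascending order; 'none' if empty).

prologue: push r2 -> mem[0x9e]=0xe6, sp=0x9e
body[0] sub  r4, r1, #7 -> r4=0x57
body[1] sub  r3, r3, #55 -> r3=0x78
body[2] mov  r2, r1 -> r2=0x5e
body[3] sub  r2, r2, r5 -> r2=0x6b
body[4] sub  r1, r5, #52 -> r1=0xbf
body[5] sub  r3, r1, r2 -> r3=0x54
body[6] mov  r0, r3 -> r0=0x54
body[7] add  r0, r0, r2 -> r0=0xbf
epilogue: pop r2=0xe6, sp=0x9f
r0: caller-saved, written=True
r2: callee-saved, written=True
r4: caller-saved, written=True

SURVIVE = r2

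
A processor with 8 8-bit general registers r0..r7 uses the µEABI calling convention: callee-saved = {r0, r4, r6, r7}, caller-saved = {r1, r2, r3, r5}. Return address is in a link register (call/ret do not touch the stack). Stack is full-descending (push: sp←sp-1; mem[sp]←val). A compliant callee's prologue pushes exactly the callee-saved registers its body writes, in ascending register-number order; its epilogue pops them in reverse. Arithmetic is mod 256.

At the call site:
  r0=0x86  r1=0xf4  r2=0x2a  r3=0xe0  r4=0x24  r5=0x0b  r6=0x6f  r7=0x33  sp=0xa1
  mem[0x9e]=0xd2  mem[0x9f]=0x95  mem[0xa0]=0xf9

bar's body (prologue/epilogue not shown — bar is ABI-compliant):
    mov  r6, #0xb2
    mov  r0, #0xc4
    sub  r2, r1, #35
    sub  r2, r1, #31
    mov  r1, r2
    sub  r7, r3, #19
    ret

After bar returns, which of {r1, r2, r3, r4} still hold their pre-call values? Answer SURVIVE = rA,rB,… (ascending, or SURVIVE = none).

SURVIVE = r3,r4

prologue: push r0 -> mem[0xa0]=0x86, sp=0xa0
prologue: push r6 -> mem[0x9f]=0x6f, sp=0x9f
prologue: push r7 -> mem[0x9e]=0x33, sp=0x9e
body[0] mov  r6, #0xb2 -> r6=0xb2
body[1] mov  r0, #0xc4 -> r0=0xc4
body[2] sub  r2, r1, #35 -> r2=0xd1
body[3] sub  r2, r1, #31 -> r2=0xd5
body[4] mov  r1, r2 -> r1=0xd5
body[5] sub  r7, r3, #19 -> r7=0xcd
epilogue: pop r7=0x33, sp=0x9f
epilogue: pop r6=0x6f, sp=0xa0
epilogue: pop r0=0x86, sp=0xa1
r1: caller-saved, written=True
r2: caller-saved, written=True
r3: caller-saved, written=False
r4: callee-saved, written=False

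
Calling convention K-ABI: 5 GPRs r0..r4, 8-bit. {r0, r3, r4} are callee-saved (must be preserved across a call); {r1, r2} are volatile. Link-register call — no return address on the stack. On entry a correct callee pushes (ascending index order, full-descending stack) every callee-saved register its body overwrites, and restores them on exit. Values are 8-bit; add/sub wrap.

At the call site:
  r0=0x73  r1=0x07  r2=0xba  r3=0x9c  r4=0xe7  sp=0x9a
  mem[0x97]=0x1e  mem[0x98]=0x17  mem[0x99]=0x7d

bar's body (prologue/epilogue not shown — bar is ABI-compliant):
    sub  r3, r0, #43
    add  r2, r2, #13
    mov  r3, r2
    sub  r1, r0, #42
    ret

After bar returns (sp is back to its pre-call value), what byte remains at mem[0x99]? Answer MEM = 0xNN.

MEM = 0x9c

prologue: push r3 -> mem[0x99]=0x9c, sp=0x99
body[0] sub  r3, r0, #43 -> r3=0x48
body[1] add  r2, r2, #13 -> r2=0xc7
body[2] mov  r3, r2 -> r3=0xc7
body[3] sub  r1, r0, #42 -> r1=0x49
epilogue: pop r3=0x9c, sp=0x9a
prologue pushed ['r3'] at ['0x99']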